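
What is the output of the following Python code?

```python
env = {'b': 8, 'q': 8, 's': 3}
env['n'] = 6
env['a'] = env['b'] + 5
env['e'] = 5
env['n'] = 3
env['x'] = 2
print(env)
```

{'b': 8, 'q': 8, 's': 3, 'n': 3, 'a': 13, 'e': 5, 'x': 2}

env['n'] = 6 → {'b': 8, 'q': 8, 's': 3, 'n': 6}
env['a'] = env['b']+5 = 13 → {'b': 8, 'q': 8, 's': 3, 'n': 6, 'a': 13}
env['e'] = 5 → {'b': 8, 'q': 8, 's': 3, 'n': 6, 'a': 13, 'e': 5}
env['n'] = 3 → {'b': 8, 'q': 8, 's': 3, 'n': 3, 'a': 13, 'e': 5}
env['x'] = 2 → {'b': 8, 'q': 8, 's': 3, 'n': 3, 'a': 13, 'e': 5, 'x': 2}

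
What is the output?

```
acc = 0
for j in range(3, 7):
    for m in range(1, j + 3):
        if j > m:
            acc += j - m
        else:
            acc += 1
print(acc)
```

j=3,m=1: 3>1, acc = 0+2 = 2
j=3,m=2: 3>2, acc = 2+1 = 3
j=3,m=3: not 3>3, acc = 3+1 = 4
j=3,m=4: not 3>4, acc = 4+1 = 5
j=3,m=5: not 3>5, acc = 5+1 = 6
j=4,m=1: 4>1, acc = 6+3 = 9
j=4,m=2: 4>2, acc = 9+2 = 11
j=4,m=3: 4>3, acc = 11+1 = 12
j=4,m=4: not 4>4, acc = 12+1 = 13
j=4,m=5: not 4>5, acc = 13+1 = 14
j=4,m=6: not 4>6, acc = 14+1 = 15
j=5,m=1: 5>1, acc = 15+4 = 19
j=5,m=2: 5>2, acc = 19+3 = 22
j=5,m=3: 5>3, acc = 22+2 = 24
j=5,m=4: 5>4, acc = 24+1 = 25
j=5,m=5: not 5>5, acc = 25+1 = 26
j=5,m=6: not 5>6, acc = 26+1 = 27
j=5,m=7: not 5>7, acc = 27+1 = 28
j=6,m=1: 6>1, acc = 28+5 = 33
j=6,m=2: 6>2, acc = 33+4 = 37
j=6,m=3: 6>3, acc = 37+3 = 40
j=6,m=4: 6>4, acc = 40+2 = 42
j=6,m=5: 6>5, acc = 42+1 = 43
j=6,m=6: not 6>6, acc = 43+1 = 44
j=6,m=7: not 6>7, acc = 44+1 = 45
j=6,m=8: not 6>8, acc = 45+1 = 46

46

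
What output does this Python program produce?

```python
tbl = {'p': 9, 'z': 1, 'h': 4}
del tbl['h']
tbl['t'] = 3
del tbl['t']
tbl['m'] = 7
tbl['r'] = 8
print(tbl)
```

{'p': 9, 'z': 1, 'm': 7, 'r': 8}

del 'h' → {'p': 9, 'z': 1}
tbl['t'] = 3 → {'p': 9, 'z': 1, 't': 3}
del 't' → {'p': 9, 'z': 1}
tbl['m'] = 7 → {'p': 9, 'z': 1, 'm': 7}
tbl['r'] = 8 → {'p': 9, 'z': 1, 'm': 7, 'r': 8}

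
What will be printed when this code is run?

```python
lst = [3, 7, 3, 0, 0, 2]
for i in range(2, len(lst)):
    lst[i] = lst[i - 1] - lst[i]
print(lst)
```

i=2: lst[2] = 7-3 = 4 → [3, 7, 4, 0, 0, 2]
i=3: lst[3] = 4-0 = 4 → [3, 7, 4, 4, 0, 2]
i=4: lst[4] = 4-0 = 4 → [3, 7, 4, 4, 4, 2]
i=5: lst[5] = 4-2 = 2 → [3, 7, 4, 4, 4, 2]

[3, 7, 4, 4, 4, 2]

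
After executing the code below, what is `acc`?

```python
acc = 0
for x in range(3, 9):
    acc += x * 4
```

x=3: acc = 0+3*4 = 12
x=4: acc = 12+4*4 = 28
x=5: acc = 28+5*4 = 48
x=6: acc = 48+6*4 = 72
x=7: acc = 72+7*4 = 100
x=8: acc = 100+8*4 = 132

132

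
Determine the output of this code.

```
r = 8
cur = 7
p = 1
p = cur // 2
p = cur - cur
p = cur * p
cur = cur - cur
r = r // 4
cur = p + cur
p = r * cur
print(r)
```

2

p = 7//2 = 3
p = 7-7 = 0
p = 7*0 = 0
cur = 7-7 = 0
r = 8//4 = 2
cur = 0+0 = 0
p = 2*0 = 0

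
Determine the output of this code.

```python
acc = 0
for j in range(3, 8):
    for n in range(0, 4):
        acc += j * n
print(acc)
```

150

j=3,n=0: acc = 0+0 = 0
j=3,n=1: acc = 0+3 = 3
j=3,n=2: acc = 3+6 = 9
j=3,n=3: acc = 9+9 = 18
j=4,n=0: acc = 18+0 = 18
j=4,n=1: acc = 18+4 = 22
j=4,n=2: acc = 22+8 = 30
j=4,n=3: acc = 30+12 = 42
j=5,n=0: acc = 42+0 = 42
j=5,n=1: acc = 42+5 = 47
j=5,n=2: acc = 47+10 = 57
j=5,n=3: acc = 57+15 = 72
j=6,n=0: acc = 72+0 = 72
j=6,n=1: acc = 72+6 = 78
j=6,n=2: acc = 78+12 = 90
j=6,n=3: acc = 90+18 = 108
j=7,n=0: acc = 108+0 = 108
j=7,n=1: acc = 108+7 = 115
j=7,n=2: acc = 115+14 = 129
j=7,n=3: acc = 129+21 = 150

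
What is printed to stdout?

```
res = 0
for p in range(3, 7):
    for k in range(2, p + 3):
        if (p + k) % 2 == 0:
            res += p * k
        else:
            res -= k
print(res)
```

p=3,k=2: odd sum, res = 0-2 = -2
p=3,k=3: even sum, res = (-2)+9 = 7
p=3,k=4: odd sum, res = 7-4 = 3
p=3,k=5: even sum, res = 3+15 = 18
p=4,k=2: even sum, res = 18+8 = 26
p=4,k=3: odd sum, res = 26-3 = 23
p=4,k=4: even sum, res = 23+16 = 39
p=4,k=5: odd sum, res = 39-5 = 34
p=4,k=6: even sum, res = 34+24 = 58
p=5,k=2: odd sum, res = 58-2 = 56
p=5,k=3: even sum, res = 56+15 = 71
p=5,k=4: odd sum, res = 71-4 = 67
p=5,k=5: even sum, res = 67+25 = 92
p=5,k=6: odd sum, res = 92-6 = 86
p=5,k=7: even sum, res = 86+35 = 121
p=6,k=2: even sum, res = 121+12 = 133
p=6,k=3: odd sum, res = 133-3 = 130
p=6,k=4: even sum, res = 130+24 = 154
p=6,k=5: odd sum, res = 154-5 = 149
p=6,k=6: even sum, res = 149+36 = 185
p=6,k=7: odd sum, res = 185-7 = 178
p=6,k=8: even sum, res = 178+48 = 226

226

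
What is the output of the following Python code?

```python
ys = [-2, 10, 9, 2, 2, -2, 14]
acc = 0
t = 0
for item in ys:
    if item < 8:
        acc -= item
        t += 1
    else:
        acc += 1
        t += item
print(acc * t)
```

item=-2: <8, acc = 0-(-2) = 2; t=1
item=10: not <8, acc = 2+1 = 3; t=11
item=9: not <8, acc = 3+1 = 4; t=20
item=2: <8, acc = 4-2 = 2; t=21
item=2: <8, acc = 2-2 = 0; t=22
item=-2: <8, acc = 0-(-2) = 2; t=23
item=14: not <8, acc = 2+1 = 3; t=37
acc*t = 3*37 = 111

111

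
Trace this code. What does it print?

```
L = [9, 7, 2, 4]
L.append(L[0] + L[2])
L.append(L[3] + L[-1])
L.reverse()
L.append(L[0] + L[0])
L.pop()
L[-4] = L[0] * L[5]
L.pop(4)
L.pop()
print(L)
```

append L[0]+L[2] = 9+2 = 11 → [9, 7, 2, 4, 11]
append L[3]+L[-1] = 4+11 = 15 → [9, 7, 2, 4, 11, 15]
reverse → [15, 11, 4, 2, 7, 9]
append L[0]+L[0] = 15+15 = 30 → [15, 11, 4, 2, 7, 9, 30]
pop() removes 30 → [15, 11, 4, 2, 7, 9]
L[-4] = L[0]*L[5] = 15*9 = 135 → [15, 11, 135, 2, 7, 9]
pop(4) removes 7 → [15, 11, 135, 2, 9]
pop() removes 9 → [15, 11, 135, 2]

[15, 11, 135, 2]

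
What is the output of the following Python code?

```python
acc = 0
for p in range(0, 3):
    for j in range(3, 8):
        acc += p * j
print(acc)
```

p=0,j=3: acc = 0+0 = 0
p=0,j=4: acc = 0+0 = 0
p=0,j=5: acc = 0+0 = 0
p=0,j=6: acc = 0+0 = 0
p=0,j=7: acc = 0+0 = 0
p=1,j=3: acc = 0+3 = 3
p=1,j=4: acc = 3+4 = 7
p=1,j=5: acc = 7+5 = 12
p=1,j=6: acc = 12+6 = 18
p=1,j=7: acc = 18+7 = 25
p=2,j=3: acc = 25+6 = 31
p=2,j=4: acc = 31+8 = 39
p=2,j=5: acc = 39+10 = 49
p=2,j=6: acc = 49+12 = 61
p=2,j=7: acc = 61+14 = 75

75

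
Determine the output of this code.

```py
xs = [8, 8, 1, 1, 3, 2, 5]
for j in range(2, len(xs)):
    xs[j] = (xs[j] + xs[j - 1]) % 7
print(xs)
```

[8, 8, 2, 3, 6, 1, 6]

j=2: xs[2] = (1+8)%7 = 2 → [8, 8, 2, 1, 3, 2, 5]
j=3: xs[3] = (1+2)%7 = 3 → [8, 8, 2, 3, 3, 2, 5]
j=4: xs[4] = (3+3)%7 = 6 → [8, 8, 2, 3, 6, 2, 5]
j=5: xs[5] = (2+6)%7 = 1 → [8, 8, 2, 3, 6, 1, 5]
j=6: xs[6] = (5+1)%7 = 6 → [8, 8, 2, 3, 6, 1, 6]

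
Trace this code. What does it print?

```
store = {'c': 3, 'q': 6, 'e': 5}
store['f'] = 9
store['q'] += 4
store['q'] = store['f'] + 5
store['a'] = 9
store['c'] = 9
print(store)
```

{'c': 9, 'q': 14, 'e': 5, 'f': 9, 'a': 9}

store['f'] = 9 → {'c': 3, 'q': 6, 'e': 5, 'f': 9}
store['q'] = 6+4 = 10 → {'c': 3, 'q': 10, 'e': 5, 'f': 9}
store['q'] = store['f']+5 = 14 → {'c': 3, 'q': 14, 'e': 5, 'f': 9}
store['a'] = 9 → {'c': 3, 'q': 14, 'e': 5, 'f': 9, 'a': 9}
store['c'] = 9 → {'c': 9, 'q': 14, 'e': 5, 'f': 9, 'a': 9}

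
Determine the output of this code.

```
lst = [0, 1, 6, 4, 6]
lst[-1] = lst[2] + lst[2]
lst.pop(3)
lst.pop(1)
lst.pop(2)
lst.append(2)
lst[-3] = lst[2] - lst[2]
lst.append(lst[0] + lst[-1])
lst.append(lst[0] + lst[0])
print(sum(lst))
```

10

lst[-1] = lst[2]+lst[2] = 6+6 = 12 → [0, 1, 6, 4, 12]
pop(3) removes 4 → [0, 1, 6, 12]
pop(1) removes 1 → [0, 6, 12]
pop(2) removes 12 → [0, 6]
append 2 → [0, 6, 2]
lst[-3] = lst[2]-lst[2] = 2-2 = 0 → [0, 6, 2]
append lst[0]+lst[-1] = 0+2 = 2 → [0, 6, 2, 2]
append lst[0]+lst[0] = 0+0 = 0 → [0, 6, 2, 2, 0]
sum = 10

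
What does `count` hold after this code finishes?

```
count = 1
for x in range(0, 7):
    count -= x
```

x=0: count = 1-0 = 1
x=1: count = 1-1 = 0
x=2: count = 0-2 = -2
x=3: count = (-2)-3 = -5
x=4: count = (-5)-4 = -9
x=5: count = (-9)-5 = -14
x=6: count = (-14)-6 = -20

-20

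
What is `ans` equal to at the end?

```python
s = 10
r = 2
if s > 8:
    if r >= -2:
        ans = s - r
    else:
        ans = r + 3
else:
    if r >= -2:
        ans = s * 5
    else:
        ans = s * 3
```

8

s=10, r=2
s > 8 is True; r >= -2 is True
→ ans = s - r = 8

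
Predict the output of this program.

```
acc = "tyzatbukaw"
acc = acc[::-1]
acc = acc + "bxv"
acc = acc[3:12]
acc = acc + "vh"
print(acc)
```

ubtazytbxvh

reverse → 'wakubtazyt'
+ 'bxv' → 'wakubtazytbxv'
slice [3:12] → 'ubtazytbx'
+ 'vh' → 'ubtazytbxvh'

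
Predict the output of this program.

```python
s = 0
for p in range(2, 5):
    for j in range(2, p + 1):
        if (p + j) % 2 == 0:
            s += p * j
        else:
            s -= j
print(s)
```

p=2,j=2: even sum, s = 0+4 = 4
p=3,j=2: odd sum, s = 4-2 = 2
p=3,j=3: even sum, s = 2+9 = 11
p=4,j=2: even sum, s = 11+8 = 19
p=4,j=3: odd sum, s = 19-3 = 16
p=4,j=4: even sum, s = 16+16 = 32

32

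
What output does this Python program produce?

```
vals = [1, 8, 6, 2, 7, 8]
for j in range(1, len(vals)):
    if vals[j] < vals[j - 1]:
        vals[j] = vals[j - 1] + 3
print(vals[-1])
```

j=1: 8>=1, unchanged → [1, 8, 6, 2, 7, 8]
j=2: 6<8, vals[2] = 8+3 = 11 → [1, 8, 11, 2, 7, 8]
j=3: 2<11, vals[3] = 11+3 = 14 → [1, 8, 11, 14, 7, 8]
j=4: 7<14, vals[4] = 14+3 = 17 → [1, 8, 11, 14, 17, 8]
j=5: 8<17, vals[5] = 17+3 = 20 → [1, 8, 11, 14, 17, 20]

20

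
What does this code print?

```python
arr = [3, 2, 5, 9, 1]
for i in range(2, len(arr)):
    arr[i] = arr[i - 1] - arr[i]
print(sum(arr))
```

-23

i=2: arr[2] = 2-5 = -3 → [3, 2, -3, 9, 1]
i=3: arr[3] = (-3)-9 = -12 → [3, 2, -3, -12, 1]
i=4: arr[4] = (-12)-1 = -13 → [3, 2, -3, -12, -13]
sum = -23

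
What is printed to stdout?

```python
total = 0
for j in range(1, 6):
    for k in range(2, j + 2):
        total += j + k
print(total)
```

105

j=1,k=2: total = 0+3 = 3
j=2,k=2: total = 3+4 = 7
j=2,k=3: total = 7+5 = 12
j=3,k=2: total = 12+5 = 17
j=3,k=3: total = 17+6 = 23
j=3,k=4: total = 23+7 = 30
j=4,k=2: total = 30+6 = 36
j=4,k=3: total = 36+7 = 43
j=4,k=4: total = 43+8 = 51
j=4,k=5: total = 51+9 = 60
j=5,k=2: total = 60+7 = 67
j=5,k=3: total = 67+8 = 75
j=5,k=4: total = 75+9 = 84
j=5,k=5: total = 84+10 = 94
j=5,k=6: total = 94+11 = 105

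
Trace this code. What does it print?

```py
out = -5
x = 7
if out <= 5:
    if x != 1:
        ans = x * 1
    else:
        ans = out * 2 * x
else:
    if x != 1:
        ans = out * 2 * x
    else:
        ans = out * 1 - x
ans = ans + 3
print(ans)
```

out=-5, x=7
out <= 5 is True; x != 1 is True
→ ans = x * 1 = 7
ans = 7+3 = 10

10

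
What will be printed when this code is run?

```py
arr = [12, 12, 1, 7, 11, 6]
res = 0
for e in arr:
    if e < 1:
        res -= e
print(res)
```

0

e=12: not <1
e=12: not <1
e=1: not <1
e=7: not <1
e=11: not <1
e=6: not <1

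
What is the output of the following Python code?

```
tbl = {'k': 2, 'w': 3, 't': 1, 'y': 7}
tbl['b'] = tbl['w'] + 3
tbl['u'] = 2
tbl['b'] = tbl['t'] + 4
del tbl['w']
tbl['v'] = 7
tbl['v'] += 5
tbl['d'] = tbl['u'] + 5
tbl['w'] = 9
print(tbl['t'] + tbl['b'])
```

tbl['b'] = tbl['w']+3 = 6 → {'k': 2, 'w': 3, 't': 1, 'y': 7, 'b': 6}
tbl['u'] = 2 → {'k': 2, 'w': 3, 't': 1, 'y': 7, 'b': 6, 'u': 2}
tbl['b'] = tbl['t']+4 = 5 → {'k': 2, 'w': 3, 't': 1, 'y': 7, 'b': 5, 'u': 2}
del 'w' → {'k': 2, 't': 1, 'y': 7, 'b': 5, 'u': 2}
tbl['v'] = 7 → {'k': 2, 't': 1, 'y': 7, 'b': 5, 'u': 2, 'v': 7}
tbl['v'] = 7+5 = 12 → {'k': 2, 't': 1, 'y': 7, 'b': 5, 'u': 2, 'v': 12}
tbl['d'] = tbl['u']+5 = 7 → {'k': 2, 't': 1, 'y': 7, 'b': 5, 'u': 2, 'v': 12, 'd': 7}
tbl['w'] = 9 → {'k': 2, 't': 1, 'y': 7, 'b': 5, 'u': 2, 'v': 12, 'd': 7, 'w': 9}
tbl['t']+tbl['b'] = 1+5 = 6

6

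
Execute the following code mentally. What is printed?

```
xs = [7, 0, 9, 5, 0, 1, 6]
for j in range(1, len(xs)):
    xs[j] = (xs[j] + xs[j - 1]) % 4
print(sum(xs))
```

j=1: xs[1] = (0+7)%4 = 3 → [7, 3, 9, 5, 0, 1, 6]
j=2: xs[2] = (9+3)%4 = 0 → [7, 3, 0, 5, 0, 1, 6]
j=3: xs[3] = (5+0)%4 = 1 → [7, 3, 0, 1, 0, 1, 6]
j=4: xs[4] = (0+1)%4 = 1 → [7, 3, 0, 1, 1, 1, 6]
j=5: xs[5] = (1+1)%4 = 2 → [7, 3, 0, 1, 1, 2, 6]
j=6: xs[6] = (6+2)%4 = 0 → [7, 3, 0, 1, 1, 2, 0]
sum = 14

14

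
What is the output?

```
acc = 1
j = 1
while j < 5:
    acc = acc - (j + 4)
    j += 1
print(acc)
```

-25

j=1: acc = 1-5 = -4
j=2: acc = (-4)-6 = -10
j=3: acc = (-10)-7 = -17
j=4: acc = (-17)-8 = -25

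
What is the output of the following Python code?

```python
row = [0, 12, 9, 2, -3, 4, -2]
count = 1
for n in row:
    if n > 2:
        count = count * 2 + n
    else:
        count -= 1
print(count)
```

n=0: not >2, count = 1-1 = 0
n=12: >2, count = 0*2+12 = 12
n=9: >2, count = 12*2+9 = 33
n=2: not >2, count = 33-1 = 32
n=-3: not >2, count = 32-1 = 31
n=4: >2, count = 31*2+4 = 66
n=-2: not >2, count = 66-1 = 65

65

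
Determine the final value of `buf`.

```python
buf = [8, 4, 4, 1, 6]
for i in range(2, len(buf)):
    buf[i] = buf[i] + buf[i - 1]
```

i=2: buf[2] = 4+4 = 8 → [8, 4, 8, 1, 6]
i=3: buf[3] = 1+8 = 9 → [8, 4, 8, 9, 6]
i=4: buf[4] = 6+9 = 15 → [8, 4, 8, 9, 15]

[8, 4, 8, 9, 15]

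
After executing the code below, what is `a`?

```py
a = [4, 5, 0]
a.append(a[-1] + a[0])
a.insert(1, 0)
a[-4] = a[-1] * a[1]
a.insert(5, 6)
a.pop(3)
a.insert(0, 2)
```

append a[-1]+a[0] = 0+4 = 4 → [4, 5, 0, 4]
insert 0 at 1 → [4, 0, 5, 0, 4]
a[-4] = a[-1]*a[1] = 4*0 = 0 → [4, 0, 5, 0, 4]
insert 6 at 5 → [4, 0, 5, 0, 4, 6]
pop(3) removes 0 → [4, 0, 5, 4, 6]
insert 2 at 0 → [2, 4, 0, 5, 4, 6]

[2, 4, 0, 5, 4, 6]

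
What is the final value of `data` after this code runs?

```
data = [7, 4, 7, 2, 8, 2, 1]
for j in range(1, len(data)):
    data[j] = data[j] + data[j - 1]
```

j=1: data[1] = 4+7 = 11 → [7, 11, 7, 2, 8, 2, 1]
j=2: data[2] = 7+11 = 18 → [7, 11, 18, 2, 8, 2, 1]
j=3: data[3] = 2+18 = 20 → [7, 11, 18, 20, 8, 2, 1]
j=4: data[4] = 8+20 = 28 → [7, 11, 18, 20, 28, 2, 1]
j=5: data[5] = 2+28 = 30 → [7, 11, 18, 20, 28, 30, 1]
j=6: data[6] = 1+30 = 31 → [7, 11, 18, 20, 28, 30, 31]

[7, 11, 18, 20, 28, 30, 31]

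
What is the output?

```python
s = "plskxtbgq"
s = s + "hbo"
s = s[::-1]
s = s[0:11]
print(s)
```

obhqgbtxksl

+ 'hbo' → 'plskxtbgqhbo'
reverse → 'obhqgbtxkslp'
slice [0:11] → 'obhqgbtxksl'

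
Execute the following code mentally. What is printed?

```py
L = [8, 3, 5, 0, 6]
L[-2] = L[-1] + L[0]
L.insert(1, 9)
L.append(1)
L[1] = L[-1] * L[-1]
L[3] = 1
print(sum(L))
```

34

L[-2] = L[-1]+L[0] = 6+8 = 14 → [8, 3, 5, 14, 6]
insert 9 at 1 → [8, 9, 3, 5, 14, 6]
append 1 → [8, 9, 3, 5, 14, 6, 1]
L[1] = L[-1]*L[-1] = 1*1 = 1 → [8, 1, 3, 5, 14, 6, 1]
L[3] = 1 → [8, 1, 3, 1, 14, 6, 1]
sum = 34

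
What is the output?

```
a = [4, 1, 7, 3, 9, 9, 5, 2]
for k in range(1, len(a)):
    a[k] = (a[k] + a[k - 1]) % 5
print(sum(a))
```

16

k=1: a[1] = (1+4)%5 = 0 → [4, 0, 7, 3, 9, 9, 5, 2]
k=2: a[2] = (7+0)%5 = 2 → [4, 0, 2, 3, 9, 9, 5, 2]
k=3: a[3] = (3+2)%5 = 0 → [4, 0, 2, 0, 9, 9, 5, 2]
k=4: a[4] = (9+0)%5 = 4 → [4, 0, 2, 0, 4, 9, 5, 2]
k=5: a[5] = (9+4)%5 = 3 → [4, 0, 2, 0, 4, 3, 5, 2]
k=6: a[6] = (5+3)%5 = 3 → [4, 0, 2, 0, 4, 3, 3, 2]
k=7: a[7] = (2+3)%5 = 0 → [4, 0, 2, 0, 4, 3, 3, 0]
sum = 16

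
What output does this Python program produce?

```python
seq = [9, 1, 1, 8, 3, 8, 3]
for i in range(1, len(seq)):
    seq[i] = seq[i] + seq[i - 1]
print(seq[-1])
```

33

i=1: seq[1] = 1+9 = 10 → [9, 10, 1, 8, 3, 8, 3]
i=2: seq[2] = 1+10 = 11 → [9, 10, 11, 8, 3, 8, 3]
i=3: seq[3] = 8+11 = 19 → [9, 10, 11, 19, 3, 8, 3]
i=4: seq[4] = 3+19 = 22 → [9, 10, 11, 19, 22, 8, 3]
i=5: seq[5] = 8+22 = 30 → [9, 10, 11, 19, 22, 30, 3]
i=6: seq[6] = 3+30 = 33 → [9, 10, 11, 19, 22, 30, 33]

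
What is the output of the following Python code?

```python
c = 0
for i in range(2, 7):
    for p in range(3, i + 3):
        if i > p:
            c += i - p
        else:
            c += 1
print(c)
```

24

i=2,p=3: not 2>3, c = 0+1 = 1
i=2,p=4: not 2>4, c = 1+1 = 2
i=3,p=3: not 3>3, c = 2+1 = 3
i=3,p=4: not 3>4, c = 3+1 = 4
i=3,p=5: not 3>5, c = 4+1 = 5
i=4,p=3: 4>3, c = 5+1 = 6
i=4,p=4: not 4>4, c = 6+1 = 7
i=4,p=5: not 4>5, c = 7+1 = 8
i=4,p=6: not 4>6, c = 8+1 = 9
i=5,p=3: 5>3, c = 9+2 = 11
i=5,p=4: 5>4, c = 11+1 = 12
i=5,p=5: not 5>5, c = 12+1 = 13
i=5,p=6: not 5>6, c = 13+1 = 14
i=5,p=7: not 5>7, c = 14+1 = 15
i=6,p=3: 6>3, c = 15+3 = 18
i=6,p=4: 6>4, c = 18+2 = 20
i=6,p=5: 6>5, c = 20+1 = 21
i=6,p=6: not 6>6, c = 21+1 = 22
i=6,p=7: not 6>7, c = 22+1 = 23
i=6,p=8: not 6>8, c = 23+1 = 24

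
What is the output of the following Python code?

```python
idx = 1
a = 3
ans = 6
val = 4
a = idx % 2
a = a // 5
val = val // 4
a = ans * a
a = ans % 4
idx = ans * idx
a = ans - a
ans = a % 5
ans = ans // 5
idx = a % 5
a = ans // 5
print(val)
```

a = 1%2 = 1
a = 1//5 = 0
val = 4//4 = 1
a = 6*0 = 0
a = 6%4 = 2
idx = 6*1 = 6
a = 6-2 = 4
ans = 4%5 = 4
ans = 4//5 = 0
idx = 4%5 = 4
a = 0//5 = 0

1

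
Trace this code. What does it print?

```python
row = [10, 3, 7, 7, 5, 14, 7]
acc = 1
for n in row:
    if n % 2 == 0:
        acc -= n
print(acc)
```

n=10: even, acc = 1-10 = -9
n=3: not even
n=7: not even
n=7: not even
n=5: not even
n=14: even, acc = (-9)-14 = -23
n=7: not even

-23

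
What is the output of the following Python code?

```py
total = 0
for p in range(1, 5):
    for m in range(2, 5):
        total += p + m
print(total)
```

p=1,m=2: total = 0+3 = 3
p=1,m=3: total = 3+4 = 7
p=1,m=4: total = 7+5 = 12
p=2,m=2: total = 12+4 = 16
p=2,m=3: total = 16+5 = 21
p=2,m=4: total = 21+6 = 27
p=3,m=2: total = 27+5 = 32
p=3,m=3: total = 32+6 = 38
p=3,m=4: total = 38+7 = 45
p=4,m=2: total = 45+6 = 51
p=4,m=3: total = 51+7 = 58
p=4,m=4: total = 58+8 = 66

66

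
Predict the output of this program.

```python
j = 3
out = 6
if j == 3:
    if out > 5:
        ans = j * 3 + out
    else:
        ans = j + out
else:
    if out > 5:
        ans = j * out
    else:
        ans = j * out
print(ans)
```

15

j=3, out=6
j == 3 is True; out > 5 is True
→ ans = j * 3 + out = 15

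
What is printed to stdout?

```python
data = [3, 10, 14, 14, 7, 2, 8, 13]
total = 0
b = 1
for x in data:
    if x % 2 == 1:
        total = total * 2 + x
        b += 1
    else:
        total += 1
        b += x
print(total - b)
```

3

x=3: odd, total = 0*2+3 = 3; b=2
x=10: not odd, total = 3+1 = 4; b=12
x=14: not odd, total = 4+1 = 5; b=26
x=14: not odd, total = 5+1 = 6; b=40
x=7: odd, total = 6*2+7 = 19; b=41
x=2: not odd, total = 19+1 = 20; b=43
x=8: not odd, total = 20+1 = 21; b=51
x=13: odd, total = 21*2+13 = 55; b=52
total-b = 55-52 = 3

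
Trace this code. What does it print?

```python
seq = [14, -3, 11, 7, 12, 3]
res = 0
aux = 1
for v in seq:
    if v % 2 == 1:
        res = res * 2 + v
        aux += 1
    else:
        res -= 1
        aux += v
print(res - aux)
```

v=14: not odd, res = 0-1 = -1; aux=15
v=-3: odd, res = (-1)*2+(-3) = -5; aux=16
v=11: odd, res = (-5)*2+11 = 1; aux=17
v=7: odd, res = 1*2+7 = 9; aux=18
v=12: not odd, res = 9-1 = 8; aux=30
v=3: odd, res = 8*2+3 = 19; aux=31
res-aux = 19-31 = -12

-12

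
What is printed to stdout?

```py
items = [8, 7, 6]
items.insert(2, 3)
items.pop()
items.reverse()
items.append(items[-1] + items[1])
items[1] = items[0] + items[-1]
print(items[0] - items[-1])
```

-12

insert 3 at 2 → [8, 7, 3, 6]
pop() removes 6 → [8, 7, 3]
reverse → [3, 7, 8]
append items[-1]+items[1] = 8+7 = 15 → [3, 7, 8, 15]
items[1] = items[0]+items[-1] = 3+15 = 18 → [3, 18, 8, 15]
items[0]-items[-1] = 3-15 = -12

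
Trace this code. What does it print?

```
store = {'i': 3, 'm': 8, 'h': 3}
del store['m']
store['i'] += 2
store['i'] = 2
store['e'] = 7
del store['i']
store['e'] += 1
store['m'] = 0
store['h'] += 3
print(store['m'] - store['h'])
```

-6

del 'm' → {'i': 3, 'h': 3}
store['i'] = 3+2 = 5 → {'i': 5, 'h': 3}
store['i'] = 2 → {'i': 2, 'h': 3}
store['e'] = 7 → {'i': 2, 'h': 3, 'e': 7}
del 'i' → {'h': 3, 'e': 7}
store['e'] = 7+1 = 8 → {'h': 3, 'e': 8}
store['m'] = 0 → {'h': 3, 'e': 8, 'm': 0}
store['h'] = 3+3 = 6 → {'h': 6, 'e': 8, 'm': 0}
store['m']-store['h'] = 0-6 = -6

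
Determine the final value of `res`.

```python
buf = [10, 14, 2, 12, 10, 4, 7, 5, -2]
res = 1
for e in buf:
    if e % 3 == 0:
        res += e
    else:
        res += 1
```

e=10: not %3==0, res = 1+1 = 2
e=14: not %3==0, res = 2+1 = 3
e=2: not %3==0, res = 3+1 = 4
e=12: %3==0, res = 4+12 = 16
e=10: not %3==0, res = 16+1 = 17
e=4: not %3==0, res = 17+1 = 18
e=7: not %3==0, res = 18+1 = 19
e=5: not %3==0, res = 19+1 = 20
e=-2: not %3==0, res = 20+1 = 21

21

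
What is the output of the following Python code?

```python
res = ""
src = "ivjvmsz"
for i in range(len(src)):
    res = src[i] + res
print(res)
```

zsmvjvi

i=0: prepend 'i' → 'i'
i=1: prepend 'v' → 'vi'
i=2: prepend 'j' → 'jvi'
i=3: prepend 'v' → 'vjvi'
i=4: prepend 'm' → 'mvjvi'
i=5: prepend 's' → 'smvjvi'
i=6: prepend 'z' → 'zsmvjvi'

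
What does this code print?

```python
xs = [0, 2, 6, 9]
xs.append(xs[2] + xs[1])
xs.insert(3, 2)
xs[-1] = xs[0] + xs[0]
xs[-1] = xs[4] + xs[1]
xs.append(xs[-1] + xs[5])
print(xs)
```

[0, 2, 6, 2, 9, 11, 22]

append xs[2]+xs[1] = 6+2 = 8 → [0, 2, 6, 9, 8]
insert 2 at 3 → [0, 2, 6, 2, 9, 8]
xs[-1] = xs[0]+xs[0] = 0+0 = 0 → [0, 2, 6, 2, 9, 0]
xs[-1] = xs[4]+xs[1] = 9+2 = 11 → [0, 2, 6, 2, 9, 11]
append xs[-1]+xs[5] = 11+11 = 22 → [0, 2, 6, 2, 9, 11, 22]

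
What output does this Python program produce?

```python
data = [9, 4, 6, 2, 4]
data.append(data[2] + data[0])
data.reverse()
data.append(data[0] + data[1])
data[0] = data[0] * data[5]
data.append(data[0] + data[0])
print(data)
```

[135, 4, 2, 6, 4, 9, 19, 270]

append data[2]+data[0] = 6+9 = 15 → [9, 4, 6, 2, 4, 15]
reverse → [15, 4, 2, 6, 4, 9]
append data[0]+data[1] = 15+4 = 19 → [15, 4, 2, 6, 4, 9, 19]
data[0] = data[0]*data[5] = 15*9 = 135 → [135, 4, 2, 6, 4, 9, 19]
append data[0]+data[0] = 135+135 = 270 → [135, 4, 2, 6, 4, 9, 19, 270]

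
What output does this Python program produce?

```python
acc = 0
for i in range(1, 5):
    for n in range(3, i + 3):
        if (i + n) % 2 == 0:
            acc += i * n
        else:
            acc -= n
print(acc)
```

60

i=1,n=3: even sum, acc = 0+3 = 3
i=2,n=3: odd sum, acc = 3-3 = 0
i=2,n=4: even sum, acc = 0+8 = 8
i=3,n=3: even sum, acc = 8+9 = 17
i=3,n=4: odd sum, acc = 17-4 = 13
i=3,n=5: even sum, acc = 13+15 = 28
i=4,n=3: odd sum, acc = 28-3 = 25
i=4,n=4: even sum, acc = 25+16 = 41
i=4,n=5: odd sum, acc = 41-5 = 36
i=4,n=6: even sum, acc = 36+24 = 60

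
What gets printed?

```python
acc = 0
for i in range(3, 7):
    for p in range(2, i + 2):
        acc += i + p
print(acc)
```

156

i=3,p=2: acc = 0+5 = 5
i=3,p=3: acc = 5+6 = 11
i=3,p=4: acc = 11+7 = 18
i=4,p=2: acc = 18+6 = 24
i=4,p=3: acc = 24+7 = 31
i=4,p=4: acc = 31+8 = 39
i=4,p=5: acc = 39+9 = 48
i=5,p=2: acc = 48+7 = 55
i=5,p=3: acc = 55+8 = 63
i=5,p=4: acc = 63+9 = 72
i=5,p=5: acc = 72+10 = 82
i=5,p=6: acc = 82+11 = 93
i=6,p=2: acc = 93+8 = 101
i=6,p=3: acc = 101+9 = 110
i=6,p=4: acc = 110+10 = 120
i=6,p=5: acc = 120+11 = 131
i=6,p=6: acc = 131+12 = 143
i=6,p=7: acc = 143+13 = 156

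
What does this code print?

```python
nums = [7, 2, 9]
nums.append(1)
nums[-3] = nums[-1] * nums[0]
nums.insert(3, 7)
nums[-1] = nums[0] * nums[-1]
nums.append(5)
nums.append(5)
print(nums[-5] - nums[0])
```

append 1 → [7, 2, 9, 1]
nums[-3] = nums[-1]*nums[0] = 1*7 = 7 → [7, 7, 9, 1]
insert 7 at 3 → [7, 7, 9, 7, 1]
nums[-1] = nums[0]*nums[-1] = 7*1 = 7 → [7, 7, 9, 7, 7]
append 5 → [7, 7, 9, 7, 7, 5]
append 5 → [7, 7, 9, 7, 7, 5, 5]
nums[-5]-nums[0] = 9-7 = 2

2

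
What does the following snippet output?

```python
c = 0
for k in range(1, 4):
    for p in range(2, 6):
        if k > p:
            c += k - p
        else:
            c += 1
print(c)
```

12

k=1,p=2: not 1>2, c = 0+1 = 1
k=1,p=3: not 1>3, c = 1+1 = 2
k=1,p=4: not 1>4, c = 2+1 = 3
k=1,p=5: not 1>5, c = 3+1 = 4
k=2,p=2: not 2>2, c = 4+1 = 5
k=2,p=3: not 2>3, c = 5+1 = 6
k=2,p=4: not 2>4, c = 6+1 = 7
k=2,p=5: not 2>5, c = 7+1 = 8
k=3,p=2: 3>2, c = 8+1 = 9
k=3,p=3: not 3>3, c = 9+1 = 10
k=3,p=4: not 3>4, c = 10+1 = 11
k=3,p=5: not 3>5, c = 11+1 = 12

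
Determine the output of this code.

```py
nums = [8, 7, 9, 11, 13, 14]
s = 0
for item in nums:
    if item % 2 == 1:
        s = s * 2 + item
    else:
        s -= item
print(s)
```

item=8: not odd, s = 0-8 = -8
item=7: odd, s = (-8)*2+7 = -9
item=9: odd, s = (-9)*2+9 = -9
item=11: odd, s = (-9)*2+11 = -7
item=13: odd, s = (-7)*2+13 = -1
item=14: not odd, s = (-1)-14 = -15

-15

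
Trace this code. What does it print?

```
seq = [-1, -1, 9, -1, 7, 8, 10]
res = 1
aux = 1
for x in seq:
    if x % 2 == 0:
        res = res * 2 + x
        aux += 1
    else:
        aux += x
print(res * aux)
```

480

x=-1: not even; aux=0
x=-1: not even; aux=-1
x=9: not even; aux=8
x=-1: not even; aux=7
x=7: not even; aux=14
x=8: even, res = 1*2+8 = 10; aux=15
x=10: even, res = 10*2+10 = 30; aux=16
res*aux = 30*16 = 480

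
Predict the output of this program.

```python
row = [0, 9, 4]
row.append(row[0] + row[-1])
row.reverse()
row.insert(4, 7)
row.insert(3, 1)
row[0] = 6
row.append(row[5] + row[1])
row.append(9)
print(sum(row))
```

47

append row[0]+row[-1] = 0+4 = 4 → [0, 9, 4, 4]
reverse → [4, 4, 9, 0]
insert 7 at 4 → [4, 4, 9, 0, 7]
insert 1 at 3 → [4, 4, 9, 1, 0, 7]
row[0] = 6 → [6, 4, 9, 1, 0, 7]
append row[5]+row[1] = 7+4 = 11 → [6, 4, 9, 1, 0, 7, 11]
append 9 → [6, 4, 9, 1, 0, 7, 11, 9]
sum = 47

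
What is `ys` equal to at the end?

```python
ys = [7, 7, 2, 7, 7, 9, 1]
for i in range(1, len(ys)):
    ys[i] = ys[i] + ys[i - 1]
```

[7, 14, 16, 23, 30, 39, 40]

i=1: ys[1] = 7+7 = 14 → [7, 14, 2, 7, 7, 9, 1]
i=2: ys[2] = 2+14 = 16 → [7, 14, 16, 7, 7, 9, 1]
i=3: ys[3] = 7+16 = 23 → [7, 14, 16, 23, 7, 9, 1]
i=4: ys[4] = 7+23 = 30 → [7, 14, 16, 23, 30, 9, 1]
i=5: ys[5] = 9+30 = 39 → [7, 14, 16, 23, 30, 39, 1]
i=6: ys[6] = 1+39 = 40 → [7, 14, 16, 23, 30, 39, 40]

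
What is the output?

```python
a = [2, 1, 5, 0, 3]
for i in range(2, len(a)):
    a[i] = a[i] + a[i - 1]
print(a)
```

i=2: a[2] = 5+1 = 6 → [2, 1, 6, 0, 3]
i=3: a[3] = 0+6 = 6 → [2, 1, 6, 6, 3]
i=4: a[4] = 3+6 = 9 → [2, 1, 6, 6, 9]

[2, 1, 6, 6, 9]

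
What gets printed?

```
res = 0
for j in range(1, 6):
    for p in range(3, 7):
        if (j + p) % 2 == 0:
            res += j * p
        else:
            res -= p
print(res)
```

86

j=1,p=3: even sum, res = 0+3 = 3
j=1,p=4: odd sum, res = 3-4 = -1
j=1,p=5: even sum, res = (-1)+5 = 4
j=1,p=6: odd sum, res = 4-6 = -2
j=2,p=3: odd sum, res = (-2)-3 = -5
j=2,p=4: even sum, res = (-5)+8 = 3
j=2,p=5: odd sum, res = 3-5 = -2
j=2,p=6: even sum, res = (-2)+12 = 10
j=3,p=3: even sum, res = 10+9 = 19
j=3,p=4: odd sum, res = 19-4 = 15
j=3,p=5: even sum, res = 15+15 = 30
j=3,p=6: odd sum, res = 30-6 = 24
j=4,p=3: odd sum, res = 24-3 = 21
j=4,p=4: even sum, res = 21+16 = 37
j=4,p=5: odd sum, res = 37-5 = 32
j=4,p=6: even sum, res = 32+24 = 56
j=5,p=3: even sum, res = 56+15 = 71
j=5,p=4: odd sum, res = 71-4 = 67
j=5,p=5: even sum, res = 67+25 = 92
j=5,p=6: odd sum, res = 92-6 = 86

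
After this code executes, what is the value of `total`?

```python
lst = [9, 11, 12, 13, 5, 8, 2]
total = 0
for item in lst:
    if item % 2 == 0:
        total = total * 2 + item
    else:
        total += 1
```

90

item=9: not even, total = 0+1 = 1
item=11: not even, total = 1+1 = 2
item=12: even, total = 2*2+12 = 16
item=13: not even, total = 16+1 = 17
item=5: not even, total = 17+1 = 18
item=8: even, total = 18*2+8 = 44
item=2: even, total = 44*2+2 = 90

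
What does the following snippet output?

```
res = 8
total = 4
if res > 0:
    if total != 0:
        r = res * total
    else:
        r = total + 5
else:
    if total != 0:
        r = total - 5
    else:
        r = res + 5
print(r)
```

res=8, total=4
res > 0 is True; total != 0 is True
→ r = res * total = 32

32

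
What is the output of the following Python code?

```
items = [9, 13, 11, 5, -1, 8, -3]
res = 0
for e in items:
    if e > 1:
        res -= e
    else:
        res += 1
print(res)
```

-44

e=9: >1, res = 0-9 = -9
e=13: >1, res = (-9)-13 = -22
e=11: >1, res = (-22)-11 = -33
e=5: >1, res = (-33)-5 = -38
e=-1: not >1, res = (-38)+1 = -37
e=8: >1, res = (-37)-8 = -45
e=-3: not >1, res = (-45)+1 = -44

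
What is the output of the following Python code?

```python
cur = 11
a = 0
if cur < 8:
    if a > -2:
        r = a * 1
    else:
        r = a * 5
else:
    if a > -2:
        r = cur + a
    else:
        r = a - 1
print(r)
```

cur=11, a=0
cur < 8 is False; a > -2 is True
→ r = cur + a = 11

11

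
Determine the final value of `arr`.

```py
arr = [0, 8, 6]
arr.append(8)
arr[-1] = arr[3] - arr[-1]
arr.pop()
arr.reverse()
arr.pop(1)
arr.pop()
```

[6]

append 8 → [0, 8, 6, 8]
arr[-1] = arr[3]-arr[-1] = 8-8 = 0 → [0, 8, 6, 0]
pop() removes 0 → [0, 8, 6]
reverse → [6, 8, 0]
pop(1) removes 8 → [6, 0]
pop() removes 0 → [6]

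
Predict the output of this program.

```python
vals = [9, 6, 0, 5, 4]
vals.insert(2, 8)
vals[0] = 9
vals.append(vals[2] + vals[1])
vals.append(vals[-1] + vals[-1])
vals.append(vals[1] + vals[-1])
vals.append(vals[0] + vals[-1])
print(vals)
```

[9, 6, 8, 0, 5, 4, 14, 28, 34, 43]

insert 8 at 2 → [9, 6, 8, 0, 5, 4]
vals[0] = 9 → [9, 6, 8, 0, 5, 4]
append vals[2]+vals[1] = 8+6 = 14 → [9, 6, 8, 0, 5, 4, 14]
append vals[-1]+vals[-1] = 14+14 = 28 → [9, 6, 8, 0, 5, 4, 14, 28]
append vals[1]+vals[-1] = 6+28 = 34 → [9, 6, 8, 0, 5, 4, 14, 28, 34]
append vals[0]+vals[-1] = 9+34 = 43 → [9, 6, 8, 0, 5, 4, 14, 28, 34, 43]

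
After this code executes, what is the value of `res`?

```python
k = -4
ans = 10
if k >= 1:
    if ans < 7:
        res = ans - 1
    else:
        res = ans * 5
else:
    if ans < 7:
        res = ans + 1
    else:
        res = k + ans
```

k=-4, ans=10
k >= 1 is False; ans < 7 is False
→ res = k + ans = 6

6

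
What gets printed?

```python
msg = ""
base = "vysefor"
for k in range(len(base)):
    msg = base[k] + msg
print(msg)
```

k=0: prepend 'v' → 'v'
k=1: prepend 'y' → 'yv'
k=2: prepend 's' → 'syv'
k=3: prepend 'e' → 'esyv'
k=4: prepend 'f' → 'fesyv'
k=5: prepend 'o' → 'ofesyv'
k=6: prepend 'r' → 'rofesyv'

rofesyv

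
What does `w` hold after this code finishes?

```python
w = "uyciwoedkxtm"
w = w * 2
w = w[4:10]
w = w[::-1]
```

'xkdeow'

repeat ×2 → 'uyciwoedkxtmuyciwoedkxtm'
slice [4:10] → 'woedkx'
reverse → 'xkdeow'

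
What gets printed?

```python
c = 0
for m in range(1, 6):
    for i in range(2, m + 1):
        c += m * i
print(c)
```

m=2,i=2: c = 0+4 = 4
m=3,i=2: c = 4+6 = 10
m=3,i=3: c = 10+9 = 19
m=4,i=2: c = 19+8 = 27
m=4,i=3: c = 27+12 = 39
m=4,i=4: c = 39+16 = 55
m=5,i=2: c = 55+10 = 65
m=5,i=3: c = 65+15 = 80
m=5,i=4: c = 80+20 = 100
m=5,i=5: c = 100+25 = 125

125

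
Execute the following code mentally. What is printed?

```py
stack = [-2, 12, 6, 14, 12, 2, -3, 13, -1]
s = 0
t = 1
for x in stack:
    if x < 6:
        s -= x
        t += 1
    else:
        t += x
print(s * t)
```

x=-2: <6, s = 0-(-2) = 2; t=2
x=12: not <6; t=14
x=6: not <6; t=20
x=14: not <6; t=34
x=12: not <6; t=46
x=2: <6, s = 2-2 = 0; t=47
x=-3: <6, s = 0-(-3) = 3; t=48
x=13: not <6; t=61
x=-1: <6, s = 3-(-1) = 4; t=62
s*t = 4*62 = 248

248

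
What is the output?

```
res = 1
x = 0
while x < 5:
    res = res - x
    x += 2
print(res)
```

-5

x=0: res = 1-0 = 1
x=2: res = 1-2 = -1
x=4: res = (-1)-4 = -5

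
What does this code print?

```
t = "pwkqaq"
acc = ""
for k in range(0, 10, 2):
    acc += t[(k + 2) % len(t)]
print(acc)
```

kapka

k=0: add t[2]='k' → 'k'
k=2: add t[4]='a' → 'ka'
k=4: add t[0]='p' → 'kap'
k=6: add t[2]='k' → 'kapk'
k=8: add t[4]='a' → 'kapka'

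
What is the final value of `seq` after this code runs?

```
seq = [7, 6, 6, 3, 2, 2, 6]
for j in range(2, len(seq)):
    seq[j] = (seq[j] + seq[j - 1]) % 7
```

[7, 6, 5, 1, 3, 5, 4]

j=2: seq[2] = (6+6)%7 = 5 → [7, 6, 5, 3, 2, 2, 6]
j=3: seq[3] = (3+5)%7 = 1 → [7, 6, 5, 1, 2, 2, 6]
j=4: seq[4] = (2+1)%7 = 3 → [7, 6, 5, 1, 3, 2, 6]
j=5: seq[5] = (2+3)%7 = 5 → [7, 6, 5, 1, 3, 5, 6]
j=6: seq[6] = (6+5)%7 = 4 → [7, 6, 5, 1, 3, 5, 4]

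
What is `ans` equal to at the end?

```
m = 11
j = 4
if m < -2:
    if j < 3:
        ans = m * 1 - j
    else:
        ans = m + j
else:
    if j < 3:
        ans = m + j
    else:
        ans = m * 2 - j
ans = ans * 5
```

m=11, j=4
m < -2 is False; j < 3 is False
→ ans = m * 2 - j = 18
ans = 18*5 = 90

90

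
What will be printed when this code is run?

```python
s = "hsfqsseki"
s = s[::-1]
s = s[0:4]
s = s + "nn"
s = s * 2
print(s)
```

reverse → 'ikessqfsh'
slice [0:4] → 'ikes'
+ 'nn' → 'ikesnn'
repeat ×2 → 'ikesnnikesnn'

ikesnnikesnn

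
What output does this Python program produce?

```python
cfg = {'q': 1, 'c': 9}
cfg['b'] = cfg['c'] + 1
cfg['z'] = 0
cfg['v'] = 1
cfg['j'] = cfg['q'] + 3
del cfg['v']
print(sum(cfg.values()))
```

cfg['b'] = cfg['c']+1 = 10 → {'q': 1, 'c': 9, 'b': 10}
cfg['z'] = 0 → {'q': 1, 'c': 9, 'b': 10, 'z': 0}
cfg['v'] = 1 → {'q': 1, 'c': 9, 'b': 10, 'z': 0, 'v': 1}
cfg['j'] = cfg['q']+3 = 4 → {'q': 1, 'c': 9, 'b': 10, 'z': 0, 'v': 1, 'j': 4}
del 'v' → {'q': 1, 'c': 9, 'b': 10, 'z': 0, 'j': 4}
sum of values = 24

24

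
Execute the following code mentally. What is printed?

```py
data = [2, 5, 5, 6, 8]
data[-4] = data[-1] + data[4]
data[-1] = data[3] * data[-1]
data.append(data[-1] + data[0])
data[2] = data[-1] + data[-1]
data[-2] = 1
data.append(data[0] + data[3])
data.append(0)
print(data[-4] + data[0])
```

data[-4] = data[-1]+data[4] = 8+8 = 16 → [2, 16, 5, 6, 8]
data[-1] = data[3]*data[-1] = 6*8 = 48 → [2, 16, 5, 6, 48]
append data[-1]+data[0] = 48+2 = 50 → [2, 16, 5, 6, 48, 50]
data[2] = data[-1]+data[-1] = 50+50 = 100 → [2, 16, 100, 6, 48, 50]
data[-2] = 1 → [2, 16, 100, 6, 1, 50]
append data[0]+data[3] = 2+6 = 8 → [2, 16, 100, 6, 1, 50, 8]
append 0 → [2, 16, 100, 6, 1, 50, 8, 0]
data[-4]+data[0] = 1+2 = 3

3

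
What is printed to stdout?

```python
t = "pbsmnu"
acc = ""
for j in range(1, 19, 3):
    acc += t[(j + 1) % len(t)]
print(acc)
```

j=1: add t[2]='s' → 's'
j=4: add t[5]='u' → 'su'
j=7: add t[2]='s' → 'sus'
j=10: add t[5]='u' → 'susu'
j=13: add t[2]='s' → 'susus'
j=16: add t[5]='u' → 'sususu'

sususu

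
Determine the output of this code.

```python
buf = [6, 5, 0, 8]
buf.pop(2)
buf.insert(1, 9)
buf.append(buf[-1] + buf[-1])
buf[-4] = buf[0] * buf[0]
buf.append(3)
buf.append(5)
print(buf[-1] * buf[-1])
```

25

pop(2) removes 0 → [6, 5, 8]
insert 9 at 1 → [6, 9, 5, 8]
append buf[-1]+buf[-1] = 8+8 = 16 → [6, 9, 5, 8, 16]
buf[-4] = buf[0]*buf[0] = 6*6 = 36 → [6, 36, 5, 8, 16]
append 3 → [6, 36, 5, 8, 16, 3]
append 5 → [6, 36, 5, 8, 16, 3, 5]
buf[-1]*buf[-1] = 5*5 = 25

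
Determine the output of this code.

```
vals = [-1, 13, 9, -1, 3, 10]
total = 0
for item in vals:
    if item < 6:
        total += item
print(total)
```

1

item=-1: <6, total = 0+(-1) = -1
item=13: not <6
item=9: not <6
item=-1: <6, total = (-1)+(-1) = -2
item=3: <6, total = (-2)+3 = 1
item=10: not <6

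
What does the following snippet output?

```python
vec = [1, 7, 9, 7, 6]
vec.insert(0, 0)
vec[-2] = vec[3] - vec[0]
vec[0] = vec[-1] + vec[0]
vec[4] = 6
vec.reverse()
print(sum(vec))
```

35

insert 0 at 0 → [0, 1, 7, 9, 7, 6]
vec[-2] = vec[3]-vec[0] = 9-0 = 9 → [0, 1, 7, 9, 9, 6]
vec[0] = vec[-1]+vec[0] = 6+0 = 6 → [6, 1, 7, 9, 9, 6]
vec[4] = 6 → [6, 1, 7, 9, 6, 6]
reverse → [6, 6, 9, 7, 1, 6]
sum = 35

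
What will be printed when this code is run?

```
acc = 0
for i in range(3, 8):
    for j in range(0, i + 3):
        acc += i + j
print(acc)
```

i=3,j=0: acc = 0+3 = 3
i=3,j=1: acc = 3+4 = 7
i=3,j=2: acc = 7+5 = 12
i=3,j=3: acc = 12+6 = 18
i=3,j=4: acc = 18+7 = 25
i=3,j=5: acc = 25+8 = 33
i=4,j=0: acc = 33+4 = 37
i=4,j=1: acc = 37+5 = 42
i=4,j=2: acc = 42+6 = 48
i=4,j=3: acc = 48+7 = 55
i=4,j=4: acc = 55+8 = 63
i=4,j=5: acc = 63+9 = 72
i=4,j=6: acc = 72+10 = 82
i=5,j=0: acc = 82+5 = 87
i=5,j=1: acc = 87+6 = 93
i=5,j=2: acc = 93+7 = 100
i=5,j=3: acc = 100+8 = 108
i=5,j=4: acc = 108+9 = 117
i=5,j=5: acc = 117+10 = 127
i=5,j=6: acc = 127+11 = 138
i=5,j=7: acc = 138+12 = 150
i=6,j=0: acc = 150+6 = 156
i=6,j=1: acc = 156+7 = 163
i=6,j=2: acc = 163+8 = 171
i=6,j=3: acc = 171+9 = 180
i=6,j=4: acc = 180+10 = 190
i=6,j=5: acc = 190+11 = 201
i=6,j=6: acc = 201+12 = 213
i=6,j=7: acc = 213+13 = 226
i=6,j=8: acc = 226+14 = 240
i=7,j=0: acc = 240+7 = 247
i=7,j=1: acc = 247+8 = 255
i=7,j=2: acc = 255+9 = 264
i=7,j=3: acc = 264+10 = 274
i=7,j=4: acc = 274+11 = 285
i=7,j=5: acc = 285+12 = 297
i=7,j=6: acc = 297+13 = 310
i=7,j=7: acc = 310+14 = 324
i=7,j=8: acc = 324+15 = 339
i=7,j=9: acc = 339+16 = 355

355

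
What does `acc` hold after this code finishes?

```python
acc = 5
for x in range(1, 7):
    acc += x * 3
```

x=1: acc = 5+1*3 = 8
x=2: acc = 8+2*3 = 14
x=3: acc = 14+3*3 = 23
x=4: acc = 23+4*3 = 35
x=5: acc = 35+5*3 = 50
x=6: acc = 50+6*3 = 68

68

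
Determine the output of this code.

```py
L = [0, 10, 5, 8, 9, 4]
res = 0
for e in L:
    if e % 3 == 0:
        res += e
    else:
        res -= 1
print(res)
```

5

e=0: %3==0, res = 0+0 = 0
e=10: not %3==0, res = 0-1 = -1
e=5: not %3==0, res = (-1)-1 = -2
e=8: not %3==0, res = (-2)-1 = -3
e=9: %3==0, res = (-3)+9 = 6
e=4: not %3==0, res = 6-1 = 5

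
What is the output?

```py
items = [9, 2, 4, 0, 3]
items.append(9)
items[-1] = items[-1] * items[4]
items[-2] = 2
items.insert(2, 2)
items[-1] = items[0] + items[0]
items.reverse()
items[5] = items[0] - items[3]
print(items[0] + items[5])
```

append 9 → [9, 2, 4, 0, 3, 9]
items[-1] = items[-1]*items[4] = 9*3 = 27 → [9, 2, 4, 0, 3, 27]
items[-2] = 2 → [9, 2, 4, 0, 2, 27]
insert 2 at 2 → [9, 2, 2, 4, 0, 2, 27]
items[-1] = items[0]+items[0] = 9+9 = 18 → [9, 2, 2, 4, 0, 2, 18]
reverse → [18, 2, 0, 4, 2, 2, 9]
items[5] = items[0]-items[3] = 18-4 = 14 → [18, 2, 0, 4, 2, 14, 9]
items[0]+items[5] = 18+14 = 32

32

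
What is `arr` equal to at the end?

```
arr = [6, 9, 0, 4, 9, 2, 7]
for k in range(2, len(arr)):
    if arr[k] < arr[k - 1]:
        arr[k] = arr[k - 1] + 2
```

[6, 9, 11, 13, 15, 17, 19]

k=2: 0<9, arr[2] = 9+2 = 11 → [6, 9, 11, 4, 9, 2, 7]
k=3: 4<11, arr[3] = 11+2 = 13 → [6, 9, 11, 13, 9, 2, 7]
k=4: 9<13, arr[4] = 13+2 = 15 → [6, 9, 11, 13, 15, 2, 7]
k=5: 2<15, arr[5] = 15+2 = 17 → [6, 9, 11, 13, 15, 17, 7]
k=6: 7<17, arr[6] = 17+2 = 19 → [6, 9, 11, 13, 15, 17, 19]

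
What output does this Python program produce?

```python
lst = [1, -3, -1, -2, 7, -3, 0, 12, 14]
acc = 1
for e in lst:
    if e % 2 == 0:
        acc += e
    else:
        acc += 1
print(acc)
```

30

e=1: not even, acc = 1+1 = 2
e=-3: not even, acc = 2+1 = 3
e=-1: not even, acc = 3+1 = 4
e=-2: even, acc = 4+(-2) = 2
e=7: not even, acc = 2+1 = 3
e=-3: not even, acc = 3+1 = 4
e=0: even, acc = 4+0 = 4
e=12: even, acc = 4+12 = 16
e=14: even, acc = 16+14 = 30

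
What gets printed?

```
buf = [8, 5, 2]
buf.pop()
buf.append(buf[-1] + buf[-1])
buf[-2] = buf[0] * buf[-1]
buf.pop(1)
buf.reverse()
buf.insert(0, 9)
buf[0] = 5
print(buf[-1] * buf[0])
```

pop() removes 2 → [8, 5]
append buf[-1]+buf[-1] = 5+5 = 10 → [8, 5, 10]
buf[-2] = buf[0]*buf[-1] = 8*10 = 80 → [8, 80, 10]
pop(1) removes 80 → [8, 10]
reverse → [10, 8]
insert 9 at 0 → [9, 10, 8]
buf[0] = 5 → [5, 10, 8]
buf[-1]*buf[0] = 8*5 = 40

40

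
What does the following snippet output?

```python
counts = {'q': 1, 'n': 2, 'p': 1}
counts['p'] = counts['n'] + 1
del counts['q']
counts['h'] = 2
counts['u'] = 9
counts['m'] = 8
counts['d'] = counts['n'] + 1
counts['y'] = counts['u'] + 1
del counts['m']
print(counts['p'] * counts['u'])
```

27

counts['p'] = counts['n']+1 = 3 → {'q': 1, 'n': 2, 'p': 3}
del 'q' → {'n': 2, 'p': 3}
counts['h'] = 2 → {'n': 2, 'p': 3, 'h': 2}
counts['u'] = 9 → {'n': 2, 'p': 3, 'h': 2, 'u': 9}
counts['m'] = 8 → {'n': 2, 'p': 3, 'h': 2, 'u': 9, 'm': 8}
counts['d'] = counts['n']+1 = 3 → {'n': 2, 'p': 3, 'h': 2, 'u': 9, 'm': 8, 'd': 3}
counts['y'] = counts['u']+1 = 10 → {'n': 2, 'p': 3, 'h': 2, 'u': 9, 'm': 8, 'd': 3, 'y': 10}
del 'm' → {'n': 2, 'p': 3, 'h': 2, 'u': 9, 'd': 3, 'y': 10}
counts['p']*counts['u'] = 3*9 = 27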